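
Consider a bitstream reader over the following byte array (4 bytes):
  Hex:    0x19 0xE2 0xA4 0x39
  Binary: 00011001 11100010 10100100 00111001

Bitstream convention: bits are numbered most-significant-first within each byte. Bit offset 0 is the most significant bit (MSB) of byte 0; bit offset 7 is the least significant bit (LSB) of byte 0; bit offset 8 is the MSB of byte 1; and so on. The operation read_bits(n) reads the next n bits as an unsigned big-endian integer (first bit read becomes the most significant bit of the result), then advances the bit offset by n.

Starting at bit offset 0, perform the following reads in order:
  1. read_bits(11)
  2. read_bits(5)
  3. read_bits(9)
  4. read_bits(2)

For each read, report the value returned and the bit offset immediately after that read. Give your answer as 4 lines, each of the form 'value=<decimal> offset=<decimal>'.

Answer: value=207 offset=11
value=2 offset=16
value=328 offset=25
value=1 offset=27

Derivation:
Read 1: bits[0:11] width=11 -> value=207 (bin 00011001111); offset now 11 = byte 1 bit 3; 21 bits remain
Read 2: bits[11:16] width=5 -> value=2 (bin 00010); offset now 16 = byte 2 bit 0; 16 bits remain
Read 3: bits[16:25] width=9 -> value=328 (bin 101001000); offset now 25 = byte 3 bit 1; 7 bits remain
Read 4: bits[25:27] width=2 -> value=1 (bin 01); offset now 27 = byte 3 bit 3; 5 bits remain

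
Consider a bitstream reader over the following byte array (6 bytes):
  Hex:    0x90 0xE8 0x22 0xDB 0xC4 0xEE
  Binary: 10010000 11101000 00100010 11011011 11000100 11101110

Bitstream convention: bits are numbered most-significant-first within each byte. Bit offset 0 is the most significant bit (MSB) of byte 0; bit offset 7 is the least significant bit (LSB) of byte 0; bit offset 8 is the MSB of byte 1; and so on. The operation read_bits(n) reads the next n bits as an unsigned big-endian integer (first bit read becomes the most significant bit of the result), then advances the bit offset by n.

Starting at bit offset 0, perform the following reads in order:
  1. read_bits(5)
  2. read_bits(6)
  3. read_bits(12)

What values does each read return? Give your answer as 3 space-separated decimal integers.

Answer: 18 7 1041

Derivation:
Read 1: bits[0:5] width=5 -> value=18 (bin 10010); offset now 5 = byte 0 bit 5; 43 bits remain
Read 2: bits[5:11] width=6 -> value=7 (bin 000111); offset now 11 = byte 1 bit 3; 37 bits remain
Read 3: bits[11:23] width=12 -> value=1041 (bin 010000010001); offset now 23 = byte 2 bit 7; 25 bits remain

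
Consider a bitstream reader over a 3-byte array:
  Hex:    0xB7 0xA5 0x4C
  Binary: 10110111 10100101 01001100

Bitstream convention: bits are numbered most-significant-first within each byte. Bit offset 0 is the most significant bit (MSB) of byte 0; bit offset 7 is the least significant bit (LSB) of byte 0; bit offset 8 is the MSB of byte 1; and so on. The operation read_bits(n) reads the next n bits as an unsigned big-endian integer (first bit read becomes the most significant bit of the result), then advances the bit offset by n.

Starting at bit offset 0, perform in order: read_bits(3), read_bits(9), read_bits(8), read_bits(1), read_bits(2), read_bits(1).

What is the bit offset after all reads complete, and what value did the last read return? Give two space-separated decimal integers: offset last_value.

Answer: 24 0

Derivation:
Read 1: bits[0:3] width=3 -> value=5 (bin 101); offset now 3 = byte 0 bit 3; 21 bits remain
Read 2: bits[3:12] width=9 -> value=378 (bin 101111010); offset now 12 = byte 1 bit 4; 12 bits remain
Read 3: bits[12:20] width=8 -> value=84 (bin 01010100); offset now 20 = byte 2 bit 4; 4 bits remain
Read 4: bits[20:21] width=1 -> value=1 (bin 1); offset now 21 = byte 2 bit 5; 3 bits remain
Read 5: bits[21:23] width=2 -> value=2 (bin 10); offset now 23 = byte 2 bit 7; 1 bits remain
Read 6: bits[23:24] width=1 -> value=0 (bin 0); offset now 24 = byte 3 bit 0; 0 bits remain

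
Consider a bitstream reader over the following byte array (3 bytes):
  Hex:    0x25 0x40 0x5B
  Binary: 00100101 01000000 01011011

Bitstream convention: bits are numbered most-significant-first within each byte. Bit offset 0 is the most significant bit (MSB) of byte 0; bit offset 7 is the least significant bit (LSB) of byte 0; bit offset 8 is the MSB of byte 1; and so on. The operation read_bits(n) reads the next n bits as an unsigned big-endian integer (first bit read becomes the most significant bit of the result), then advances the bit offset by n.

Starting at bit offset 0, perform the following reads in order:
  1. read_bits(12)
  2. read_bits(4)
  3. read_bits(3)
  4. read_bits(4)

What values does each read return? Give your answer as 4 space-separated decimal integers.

Answer: 596 0 2 13

Derivation:
Read 1: bits[0:12] width=12 -> value=596 (bin 001001010100); offset now 12 = byte 1 bit 4; 12 bits remain
Read 2: bits[12:16] width=4 -> value=0 (bin 0000); offset now 16 = byte 2 bit 0; 8 bits remain
Read 3: bits[16:19] width=3 -> value=2 (bin 010); offset now 19 = byte 2 bit 3; 5 bits remain
Read 4: bits[19:23] width=4 -> value=13 (bin 1101); offset now 23 = byte 2 bit 7; 1 bits remain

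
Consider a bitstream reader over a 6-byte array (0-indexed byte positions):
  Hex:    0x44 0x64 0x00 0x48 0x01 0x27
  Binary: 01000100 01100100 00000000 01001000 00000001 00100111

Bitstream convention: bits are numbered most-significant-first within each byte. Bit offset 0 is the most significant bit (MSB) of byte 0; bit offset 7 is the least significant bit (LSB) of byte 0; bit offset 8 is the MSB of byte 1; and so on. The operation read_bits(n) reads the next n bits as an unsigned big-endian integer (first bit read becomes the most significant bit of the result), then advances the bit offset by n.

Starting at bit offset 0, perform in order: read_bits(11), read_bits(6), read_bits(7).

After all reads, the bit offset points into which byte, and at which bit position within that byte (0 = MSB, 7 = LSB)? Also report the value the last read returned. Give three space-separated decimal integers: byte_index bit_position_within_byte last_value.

Read 1: bits[0:11] width=11 -> value=547 (bin 01000100011); offset now 11 = byte 1 bit 3; 37 bits remain
Read 2: bits[11:17] width=6 -> value=8 (bin 001000); offset now 17 = byte 2 bit 1; 31 bits remain
Read 3: bits[17:24] width=7 -> value=0 (bin 0000000); offset now 24 = byte 3 bit 0; 24 bits remain

Answer: 3 0 0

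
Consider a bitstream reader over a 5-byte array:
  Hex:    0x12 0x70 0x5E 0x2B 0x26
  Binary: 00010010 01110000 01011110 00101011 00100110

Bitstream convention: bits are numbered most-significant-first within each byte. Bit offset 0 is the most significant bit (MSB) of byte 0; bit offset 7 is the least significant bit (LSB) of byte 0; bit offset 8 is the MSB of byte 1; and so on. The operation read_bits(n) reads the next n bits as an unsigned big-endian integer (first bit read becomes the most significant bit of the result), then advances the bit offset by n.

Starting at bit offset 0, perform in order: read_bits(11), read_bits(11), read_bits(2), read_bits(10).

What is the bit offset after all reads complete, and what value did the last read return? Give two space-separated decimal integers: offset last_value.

Read 1: bits[0:11] width=11 -> value=147 (bin 00010010011); offset now 11 = byte 1 bit 3; 29 bits remain
Read 2: bits[11:22] width=11 -> value=1047 (bin 10000010111); offset now 22 = byte 2 bit 6; 18 bits remain
Read 3: bits[22:24] width=2 -> value=2 (bin 10); offset now 24 = byte 3 bit 0; 16 bits remain
Read 4: bits[24:34] width=10 -> value=172 (bin 0010101100); offset now 34 = byte 4 bit 2; 6 bits remain

Answer: 34 172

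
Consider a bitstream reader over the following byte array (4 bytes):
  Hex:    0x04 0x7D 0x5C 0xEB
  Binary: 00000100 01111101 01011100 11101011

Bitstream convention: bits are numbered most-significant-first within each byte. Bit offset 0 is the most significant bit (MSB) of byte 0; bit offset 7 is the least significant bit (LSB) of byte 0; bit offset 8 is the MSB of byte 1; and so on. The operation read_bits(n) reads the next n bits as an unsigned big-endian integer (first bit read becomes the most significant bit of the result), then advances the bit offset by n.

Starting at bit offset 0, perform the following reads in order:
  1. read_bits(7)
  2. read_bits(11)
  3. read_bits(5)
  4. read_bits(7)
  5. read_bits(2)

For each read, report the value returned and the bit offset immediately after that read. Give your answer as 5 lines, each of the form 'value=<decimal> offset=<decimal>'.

Read 1: bits[0:7] width=7 -> value=2 (bin 0000010); offset now 7 = byte 0 bit 7; 25 bits remain
Read 2: bits[7:18] width=11 -> value=501 (bin 00111110101); offset now 18 = byte 2 bit 2; 14 bits remain
Read 3: bits[18:23] width=5 -> value=14 (bin 01110); offset now 23 = byte 2 bit 7; 9 bits remain
Read 4: bits[23:30] width=7 -> value=58 (bin 0111010); offset now 30 = byte 3 bit 6; 2 bits remain
Read 5: bits[30:32] width=2 -> value=3 (bin 11); offset now 32 = byte 4 bit 0; 0 bits remain

Answer: value=2 offset=7
value=501 offset=18
value=14 offset=23
value=58 offset=30
value=3 offset=32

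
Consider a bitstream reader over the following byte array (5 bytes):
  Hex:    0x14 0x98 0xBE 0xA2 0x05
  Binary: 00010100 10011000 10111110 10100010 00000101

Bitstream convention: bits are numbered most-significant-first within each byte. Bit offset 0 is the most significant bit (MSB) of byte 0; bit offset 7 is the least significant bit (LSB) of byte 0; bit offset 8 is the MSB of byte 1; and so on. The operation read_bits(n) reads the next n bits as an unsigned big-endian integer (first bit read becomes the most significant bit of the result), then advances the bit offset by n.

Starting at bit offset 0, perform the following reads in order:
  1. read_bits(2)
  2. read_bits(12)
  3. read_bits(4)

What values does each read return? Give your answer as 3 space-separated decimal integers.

Answer: 0 1318 2

Derivation:
Read 1: bits[0:2] width=2 -> value=0 (bin 00); offset now 2 = byte 0 bit 2; 38 bits remain
Read 2: bits[2:14] width=12 -> value=1318 (bin 010100100110); offset now 14 = byte 1 bit 6; 26 bits remain
Read 3: bits[14:18] width=4 -> value=2 (bin 0010); offset now 18 = byte 2 bit 2; 22 bits remain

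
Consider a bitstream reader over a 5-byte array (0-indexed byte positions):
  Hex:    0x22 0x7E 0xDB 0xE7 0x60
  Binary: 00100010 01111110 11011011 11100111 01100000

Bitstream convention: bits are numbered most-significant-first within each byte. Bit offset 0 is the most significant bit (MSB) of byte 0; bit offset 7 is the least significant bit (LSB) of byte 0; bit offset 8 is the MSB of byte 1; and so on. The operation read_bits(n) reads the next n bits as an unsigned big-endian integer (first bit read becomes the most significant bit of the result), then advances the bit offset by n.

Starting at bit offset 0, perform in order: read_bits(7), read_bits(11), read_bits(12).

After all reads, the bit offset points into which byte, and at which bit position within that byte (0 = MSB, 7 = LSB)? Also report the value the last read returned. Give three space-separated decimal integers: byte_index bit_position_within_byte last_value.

Answer: 3 6 1785

Derivation:
Read 1: bits[0:7] width=7 -> value=17 (bin 0010001); offset now 7 = byte 0 bit 7; 33 bits remain
Read 2: bits[7:18] width=11 -> value=507 (bin 00111111011); offset now 18 = byte 2 bit 2; 22 bits remain
Read 3: bits[18:30] width=12 -> value=1785 (bin 011011111001); offset now 30 = byte 3 bit 6; 10 bits remain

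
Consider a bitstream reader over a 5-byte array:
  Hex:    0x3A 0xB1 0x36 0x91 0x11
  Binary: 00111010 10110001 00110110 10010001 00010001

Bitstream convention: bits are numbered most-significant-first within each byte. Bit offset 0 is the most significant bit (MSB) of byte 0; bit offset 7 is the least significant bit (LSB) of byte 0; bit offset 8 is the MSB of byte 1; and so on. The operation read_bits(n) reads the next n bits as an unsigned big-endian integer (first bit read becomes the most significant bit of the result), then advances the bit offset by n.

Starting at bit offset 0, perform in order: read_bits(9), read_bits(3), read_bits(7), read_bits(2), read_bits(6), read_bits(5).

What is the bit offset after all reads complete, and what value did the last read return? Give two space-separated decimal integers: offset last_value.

Answer: 32 17

Derivation:
Read 1: bits[0:9] width=9 -> value=117 (bin 001110101); offset now 9 = byte 1 bit 1; 31 bits remain
Read 2: bits[9:12] width=3 -> value=3 (bin 011); offset now 12 = byte 1 bit 4; 28 bits remain
Read 3: bits[12:19] width=7 -> value=9 (bin 0001001); offset now 19 = byte 2 bit 3; 21 bits remain
Read 4: bits[19:21] width=2 -> value=2 (bin 10); offset now 21 = byte 2 bit 5; 19 bits remain
Read 5: bits[21:27] width=6 -> value=52 (bin 110100); offset now 27 = byte 3 bit 3; 13 bits remain
Read 6: bits[27:32] width=5 -> value=17 (bin 10001); offset now 32 = byte 4 bit 0; 8 bits remain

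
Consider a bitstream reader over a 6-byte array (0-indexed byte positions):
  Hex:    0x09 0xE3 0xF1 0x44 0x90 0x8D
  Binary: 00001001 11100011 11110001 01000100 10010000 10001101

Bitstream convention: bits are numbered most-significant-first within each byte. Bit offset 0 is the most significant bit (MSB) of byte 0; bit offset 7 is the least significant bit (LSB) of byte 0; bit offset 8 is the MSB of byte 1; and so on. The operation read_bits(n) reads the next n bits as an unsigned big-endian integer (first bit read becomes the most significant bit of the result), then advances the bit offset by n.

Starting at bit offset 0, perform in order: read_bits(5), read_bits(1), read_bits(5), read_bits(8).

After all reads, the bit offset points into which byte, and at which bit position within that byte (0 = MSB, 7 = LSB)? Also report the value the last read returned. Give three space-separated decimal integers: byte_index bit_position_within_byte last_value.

Read 1: bits[0:5] width=5 -> value=1 (bin 00001); offset now 5 = byte 0 bit 5; 43 bits remain
Read 2: bits[5:6] width=1 -> value=0 (bin 0); offset now 6 = byte 0 bit 6; 42 bits remain
Read 3: bits[6:11] width=5 -> value=15 (bin 01111); offset now 11 = byte 1 bit 3; 37 bits remain
Read 4: bits[11:19] width=8 -> value=31 (bin 00011111); offset now 19 = byte 2 bit 3; 29 bits remain

Answer: 2 3 31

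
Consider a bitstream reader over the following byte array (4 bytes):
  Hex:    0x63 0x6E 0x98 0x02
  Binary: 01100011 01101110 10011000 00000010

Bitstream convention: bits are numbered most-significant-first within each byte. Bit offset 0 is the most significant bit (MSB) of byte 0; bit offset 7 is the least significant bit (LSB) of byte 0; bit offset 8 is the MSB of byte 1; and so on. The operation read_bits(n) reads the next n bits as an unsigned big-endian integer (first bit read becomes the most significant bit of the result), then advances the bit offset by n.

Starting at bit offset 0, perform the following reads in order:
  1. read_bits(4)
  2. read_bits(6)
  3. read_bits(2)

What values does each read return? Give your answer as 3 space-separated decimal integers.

Answer: 6 13 2

Derivation:
Read 1: bits[0:4] width=4 -> value=6 (bin 0110); offset now 4 = byte 0 bit 4; 28 bits remain
Read 2: bits[4:10] width=6 -> value=13 (bin 001101); offset now 10 = byte 1 bit 2; 22 bits remain
Read 3: bits[10:12] width=2 -> value=2 (bin 10); offset now 12 = byte 1 bit 4; 20 bits remain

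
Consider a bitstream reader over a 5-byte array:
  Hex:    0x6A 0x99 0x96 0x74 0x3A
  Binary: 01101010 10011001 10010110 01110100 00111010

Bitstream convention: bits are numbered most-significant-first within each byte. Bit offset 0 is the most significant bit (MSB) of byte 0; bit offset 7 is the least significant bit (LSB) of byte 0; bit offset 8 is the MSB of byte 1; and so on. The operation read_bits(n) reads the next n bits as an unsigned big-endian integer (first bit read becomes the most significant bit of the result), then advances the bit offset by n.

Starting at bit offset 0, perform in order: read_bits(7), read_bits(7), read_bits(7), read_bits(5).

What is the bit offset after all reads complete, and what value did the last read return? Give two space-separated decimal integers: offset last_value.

Answer: 26 25

Derivation:
Read 1: bits[0:7] width=7 -> value=53 (bin 0110101); offset now 7 = byte 0 bit 7; 33 bits remain
Read 2: bits[7:14] width=7 -> value=38 (bin 0100110); offset now 14 = byte 1 bit 6; 26 bits remain
Read 3: bits[14:21] width=7 -> value=50 (bin 0110010); offset now 21 = byte 2 bit 5; 19 bits remain
Read 4: bits[21:26] width=5 -> value=25 (bin 11001); offset now 26 = byte 3 bit 2; 14 bits remain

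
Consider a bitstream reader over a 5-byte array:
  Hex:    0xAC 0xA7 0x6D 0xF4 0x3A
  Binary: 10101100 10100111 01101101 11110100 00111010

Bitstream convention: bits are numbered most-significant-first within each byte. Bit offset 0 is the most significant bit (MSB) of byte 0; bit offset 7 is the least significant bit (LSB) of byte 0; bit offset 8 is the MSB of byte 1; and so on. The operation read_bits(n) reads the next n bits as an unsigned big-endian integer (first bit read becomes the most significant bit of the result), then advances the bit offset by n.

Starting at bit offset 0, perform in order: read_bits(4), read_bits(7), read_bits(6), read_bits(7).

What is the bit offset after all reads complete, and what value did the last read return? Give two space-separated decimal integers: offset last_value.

Read 1: bits[0:4] width=4 -> value=10 (bin 1010); offset now 4 = byte 0 bit 4; 36 bits remain
Read 2: bits[4:11] width=7 -> value=101 (bin 1100101); offset now 11 = byte 1 bit 3; 29 bits remain
Read 3: bits[11:17] width=6 -> value=14 (bin 001110); offset now 17 = byte 2 bit 1; 23 bits remain
Read 4: bits[17:24] width=7 -> value=109 (bin 1101101); offset now 24 = byte 3 bit 0; 16 bits remain

Answer: 24 109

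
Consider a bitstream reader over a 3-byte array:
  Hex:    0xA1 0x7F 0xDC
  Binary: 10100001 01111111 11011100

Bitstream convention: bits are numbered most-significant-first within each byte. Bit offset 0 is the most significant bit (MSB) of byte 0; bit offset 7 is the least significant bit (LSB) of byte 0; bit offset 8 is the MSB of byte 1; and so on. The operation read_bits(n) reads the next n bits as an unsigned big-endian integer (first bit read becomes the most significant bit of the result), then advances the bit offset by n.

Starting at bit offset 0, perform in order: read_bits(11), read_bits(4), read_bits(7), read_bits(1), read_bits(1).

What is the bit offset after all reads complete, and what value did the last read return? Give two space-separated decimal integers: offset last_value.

Answer: 24 0

Derivation:
Read 1: bits[0:11] width=11 -> value=1291 (bin 10100001011); offset now 11 = byte 1 bit 3; 13 bits remain
Read 2: bits[11:15] width=4 -> value=15 (bin 1111); offset now 15 = byte 1 bit 7; 9 bits remain
Read 3: bits[15:22] width=7 -> value=119 (bin 1110111); offset now 22 = byte 2 bit 6; 2 bits remain
Read 4: bits[22:23] width=1 -> value=0 (bin 0); offset now 23 = byte 2 bit 7; 1 bits remain
Read 5: bits[23:24] width=1 -> value=0 (bin 0); offset now 24 = byte 3 bit 0; 0 bits remain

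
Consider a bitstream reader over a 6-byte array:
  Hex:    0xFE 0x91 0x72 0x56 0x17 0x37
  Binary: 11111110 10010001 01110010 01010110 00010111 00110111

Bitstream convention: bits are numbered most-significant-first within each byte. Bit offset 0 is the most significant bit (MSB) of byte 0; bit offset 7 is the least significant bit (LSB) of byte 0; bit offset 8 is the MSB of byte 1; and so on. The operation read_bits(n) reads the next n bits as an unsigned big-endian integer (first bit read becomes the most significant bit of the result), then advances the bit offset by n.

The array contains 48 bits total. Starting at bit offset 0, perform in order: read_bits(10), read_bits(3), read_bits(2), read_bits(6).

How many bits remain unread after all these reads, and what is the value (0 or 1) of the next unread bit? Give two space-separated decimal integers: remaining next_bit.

Read 1: bits[0:10] width=10 -> value=1018 (bin 1111111010); offset now 10 = byte 1 bit 2; 38 bits remain
Read 2: bits[10:13] width=3 -> value=2 (bin 010); offset now 13 = byte 1 bit 5; 35 bits remain
Read 3: bits[13:15] width=2 -> value=0 (bin 00); offset now 15 = byte 1 bit 7; 33 bits remain
Read 4: bits[15:21] width=6 -> value=46 (bin 101110); offset now 21 = byte 2 bit 5; 27 bits remain

Answer: 27 0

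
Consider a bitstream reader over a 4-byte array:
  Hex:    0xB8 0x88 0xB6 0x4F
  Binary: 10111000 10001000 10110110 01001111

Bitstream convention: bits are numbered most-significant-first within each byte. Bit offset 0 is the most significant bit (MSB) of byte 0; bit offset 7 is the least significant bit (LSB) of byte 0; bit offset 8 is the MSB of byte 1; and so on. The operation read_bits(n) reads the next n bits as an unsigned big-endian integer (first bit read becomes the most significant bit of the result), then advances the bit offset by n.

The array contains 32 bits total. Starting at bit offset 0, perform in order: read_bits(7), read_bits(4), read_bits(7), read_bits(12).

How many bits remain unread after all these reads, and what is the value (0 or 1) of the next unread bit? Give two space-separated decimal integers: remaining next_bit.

Read 1: bits[0:7] width=7 -> value=92 (bin 1011100); offset now 7 = byte 0 bit 7; 25 bits remain
Read 2: bits[7:11] width=4 -> value=4 (bin 0100); offset now 11 = byte 1 bit 3; 21 bits remain
Read 3: bits[11:18] width=7 -> value=34 (bin 0100010); offset now 18 = byte 2 bit 2; 14 bits remain
Read 4: bits[18:30] width=12 -> value=3475 (bin 110110010011); offset now 30 = byte 3 bit 6; 2 bits remain

Answer: 2 1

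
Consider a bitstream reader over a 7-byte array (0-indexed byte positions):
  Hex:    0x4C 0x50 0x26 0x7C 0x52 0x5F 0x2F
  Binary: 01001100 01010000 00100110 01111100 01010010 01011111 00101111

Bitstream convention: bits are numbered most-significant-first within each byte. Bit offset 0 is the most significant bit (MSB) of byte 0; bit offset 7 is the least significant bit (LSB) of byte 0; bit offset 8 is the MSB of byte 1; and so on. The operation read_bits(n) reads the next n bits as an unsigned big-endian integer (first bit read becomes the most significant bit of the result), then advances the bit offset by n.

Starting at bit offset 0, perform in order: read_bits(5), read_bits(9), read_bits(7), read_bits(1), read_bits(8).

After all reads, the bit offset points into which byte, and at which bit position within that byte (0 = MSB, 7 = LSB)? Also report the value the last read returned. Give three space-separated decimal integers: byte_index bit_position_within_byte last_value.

Answer: 3 6 159

Derivation:
Read 1: bits[0:5] width=5 -> value=9 (bin 01001); offset now 5 = byte 0 bit 5; 51 bits remain
Read 2: bits[5:14] width=9 -> value=276 (bin 100010100); offset now 14 = byte 1 bit 6; 42 bits remain
Read 3: bits[14:21] width=7 -> value=4 (bin 0000100); offset now 21 = byte 2 bit 5; 35 bits remain
Read 4: bits[21:22] width=1 -> value=1 (bin 1); offset now 22 = byte 2 bit 6; 34 bits remain
Read 5: bits[22:30] width=8 -> value=159 (bin 10011111); offset now 30 = byte 3 bit 6; 26 bits remain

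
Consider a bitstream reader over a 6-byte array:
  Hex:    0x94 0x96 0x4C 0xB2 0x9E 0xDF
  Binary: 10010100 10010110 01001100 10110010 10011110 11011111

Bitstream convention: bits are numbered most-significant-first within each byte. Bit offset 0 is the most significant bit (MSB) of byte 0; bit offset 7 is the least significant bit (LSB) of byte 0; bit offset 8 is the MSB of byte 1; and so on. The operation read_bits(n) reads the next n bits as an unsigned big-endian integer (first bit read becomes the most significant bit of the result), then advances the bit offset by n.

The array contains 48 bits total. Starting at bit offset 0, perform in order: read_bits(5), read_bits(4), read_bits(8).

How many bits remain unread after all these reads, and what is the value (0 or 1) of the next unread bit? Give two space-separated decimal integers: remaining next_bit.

Read 1: bits[0:5] width=5 -> value=18 (bin 10010); offset now 5 = byte 0 bit 5; 43 bits remain
Read 2: bits[5:9] width=4 -> value=9 (bin 1001); offset now 9 = byte 1 bit 1; 39 bits remain
Read 3: bits[9:17] width=8 -> value=44 (bin 00101100); offset now 17 = byte 2 bit 1; 31 bits remain

Answer: 31 1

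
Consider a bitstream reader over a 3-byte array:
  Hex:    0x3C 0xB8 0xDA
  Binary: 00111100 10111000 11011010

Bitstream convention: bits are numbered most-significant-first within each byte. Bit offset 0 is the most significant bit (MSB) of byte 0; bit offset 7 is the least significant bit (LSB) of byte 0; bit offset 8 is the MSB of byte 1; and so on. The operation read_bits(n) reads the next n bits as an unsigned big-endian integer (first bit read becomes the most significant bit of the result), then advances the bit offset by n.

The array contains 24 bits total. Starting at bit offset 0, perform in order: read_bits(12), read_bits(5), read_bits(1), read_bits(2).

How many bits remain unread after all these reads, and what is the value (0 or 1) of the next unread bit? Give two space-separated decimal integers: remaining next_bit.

Answer: 4 1

Derivation:
Read 1: bits[0:12] width=12 -> value=971 (bin 001111001011); offset now 12 = byte 1 bit 4; 12 bits remain
Read 2: bits[12:17] width=5 -> value=17 (bin 10001); offset now 17 = byte 2 bit 1; 7 bits remain
Read 3: bits[17:18] width=1 -> value=1 (bin 1); offset now 18 = byte 2 bit 2; 6 bits remain
Read 4: bits[18:20] width=2 -> value=1 (bin 01); offset now 20 = byte 2 bit 4; 4 bits remain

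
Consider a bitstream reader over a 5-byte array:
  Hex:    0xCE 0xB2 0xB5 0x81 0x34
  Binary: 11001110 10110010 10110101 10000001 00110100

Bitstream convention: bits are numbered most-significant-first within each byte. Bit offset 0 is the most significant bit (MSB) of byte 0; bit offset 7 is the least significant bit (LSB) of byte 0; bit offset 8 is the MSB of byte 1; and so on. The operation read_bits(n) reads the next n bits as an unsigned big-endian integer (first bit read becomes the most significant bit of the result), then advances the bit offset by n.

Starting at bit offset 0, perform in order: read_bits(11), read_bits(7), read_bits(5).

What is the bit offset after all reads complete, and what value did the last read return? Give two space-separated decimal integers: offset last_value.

Answer: 23 26

Derivation:
Read 1: bits[0:11] width=11 -> value=1653 (bin 11001110101); offset now 11 = byte 1 bit 3; 29 bits remain
Read 2: bits[11:18] width=7 -> value=74 (bin 1001010); offset now 18 = byte 2 bit 2; 22 bits remain
Read 3: bits[18:23] width=5 -> value=26 (bin 11010); offset now 23 = byte 2 bit 7; 17 bits remain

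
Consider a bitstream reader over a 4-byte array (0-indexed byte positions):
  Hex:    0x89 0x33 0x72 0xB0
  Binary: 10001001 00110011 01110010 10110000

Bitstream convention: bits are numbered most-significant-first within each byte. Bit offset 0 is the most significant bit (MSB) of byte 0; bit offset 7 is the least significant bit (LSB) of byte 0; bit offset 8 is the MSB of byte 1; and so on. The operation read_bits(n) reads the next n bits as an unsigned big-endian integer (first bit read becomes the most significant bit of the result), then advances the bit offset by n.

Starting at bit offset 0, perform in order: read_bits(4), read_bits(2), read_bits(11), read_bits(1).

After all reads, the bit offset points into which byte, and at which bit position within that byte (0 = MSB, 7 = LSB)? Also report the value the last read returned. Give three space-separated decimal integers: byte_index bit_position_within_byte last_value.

Read 1: bits[0:4] width=4 -> value=8 (bin 1000); offset now 4 = byte 0 bit 4; 28 bits remain
Read 2: bits[4:6] width=2 -> value=2 (bin 10); offset now 6 = byte 0 bit 6; 26 bits remain
Read 3: bits[6:17] width=11 -> value=614 (bin 01001100110); offset now 17 = byte 2 bit 1; 15 bits remain
Read 4: bits[17:18] width=1 -> value=1 (bin 1); offset now 18 = byte 2 bit 2; 14 bits remain

Answer: 2 2 1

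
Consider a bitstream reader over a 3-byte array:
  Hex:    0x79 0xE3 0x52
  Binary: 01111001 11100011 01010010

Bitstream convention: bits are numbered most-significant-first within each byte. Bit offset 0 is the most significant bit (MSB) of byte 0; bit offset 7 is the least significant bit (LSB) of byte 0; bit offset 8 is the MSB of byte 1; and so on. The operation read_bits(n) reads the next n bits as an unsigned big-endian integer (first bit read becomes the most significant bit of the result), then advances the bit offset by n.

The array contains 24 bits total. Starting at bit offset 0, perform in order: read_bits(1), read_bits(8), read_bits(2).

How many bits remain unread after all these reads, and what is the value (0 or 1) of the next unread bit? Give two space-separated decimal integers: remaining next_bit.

Answer: 13 0

Derivation:
Read 1: bits[0:1] width=1 -> value=0 (bin 0); offset now 1 = byte 0 bit 1; 23 bits remain
Read 2: bits[1:9] width=8 -> value=243 (bin 11110011); offset now 9 = byte 1 bit 1; 15 bits remain
Read 3: bits[9:11] width=2 -> value=3 (bin 11); offset now 11 = byte 1 bit 3; 13 bits remain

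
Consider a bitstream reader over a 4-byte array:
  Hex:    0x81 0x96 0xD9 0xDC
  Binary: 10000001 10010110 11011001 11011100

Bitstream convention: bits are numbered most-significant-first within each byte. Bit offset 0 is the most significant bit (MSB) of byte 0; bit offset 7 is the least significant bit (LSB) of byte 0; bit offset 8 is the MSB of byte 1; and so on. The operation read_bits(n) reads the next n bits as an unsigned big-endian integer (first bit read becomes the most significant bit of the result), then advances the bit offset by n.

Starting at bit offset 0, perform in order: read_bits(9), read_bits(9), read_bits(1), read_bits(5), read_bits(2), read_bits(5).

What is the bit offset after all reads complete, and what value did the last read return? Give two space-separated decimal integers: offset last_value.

Answer: 31 14

Derivation:
Read 1: bits[0:9] width=9 -> value=259 (bin 100000011); offset now 9 = byte 1 bit 1; 23 bits remain
Read 2: bits[9:18] width=9 -> value=91 (bin 001011011); offset now 18 = byte 2 bit 2; 14 bits remain
Read 3: bits[18:19] width=1 -> value=0 (bin 0); offset now 19 = byte 2 bit 3; 13 bits remain
Read 4: bits[19:24] width=5 -> value=25 (bin 11001); offset now 24 = byte 3 bit 0; 8 bits remain
Read 5: bits[24:26] width=2 -> value=3 (bin 11); offset now 26 = byte 3 bit 2; 6 bits remain
Read 6: bits[26:31] width=5 -> value=14 (bin 01110); offset now 31 = byte 3 bit 7; 1 bits remain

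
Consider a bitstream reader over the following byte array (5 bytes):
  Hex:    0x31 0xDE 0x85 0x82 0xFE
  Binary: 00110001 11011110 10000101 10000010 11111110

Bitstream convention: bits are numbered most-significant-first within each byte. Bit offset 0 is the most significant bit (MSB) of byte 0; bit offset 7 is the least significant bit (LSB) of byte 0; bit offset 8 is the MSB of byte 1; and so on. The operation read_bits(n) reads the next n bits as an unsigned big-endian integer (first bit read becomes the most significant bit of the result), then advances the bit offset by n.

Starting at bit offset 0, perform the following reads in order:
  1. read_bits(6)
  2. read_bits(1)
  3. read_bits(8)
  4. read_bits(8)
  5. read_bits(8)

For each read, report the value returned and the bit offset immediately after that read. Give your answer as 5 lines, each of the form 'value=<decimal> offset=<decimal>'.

Read 1: bits[0:6] width=6 -> value=12 (bin 001100); offset now 6 = byte 0 bit 6; 34 bits remain
Read 2: bits[6:7] width=1 -> value=0 (bin 0); offset now 7 = byte 0 bit 7; 33 bits remain
Read 3: bits[7:15] width=8 -> value=239 (bin 11101111); offset now 15 = byte 1 bit 7; 25 bits remain
Read 4: bits[15:23] width=8 -> value=66 (bin 01000010); offset now 23 = byte 2 bit 7; 17 bits remain
Read 5: bits[23:31] width=8 -> value=193 (bin 11000001); offset now 31 = byte 3 bit 7; 9 bits remain

Answer: value=12 offset=6
value=0 offset=7
value=239 offset=15
value=66 offset=23
value=193 offset=31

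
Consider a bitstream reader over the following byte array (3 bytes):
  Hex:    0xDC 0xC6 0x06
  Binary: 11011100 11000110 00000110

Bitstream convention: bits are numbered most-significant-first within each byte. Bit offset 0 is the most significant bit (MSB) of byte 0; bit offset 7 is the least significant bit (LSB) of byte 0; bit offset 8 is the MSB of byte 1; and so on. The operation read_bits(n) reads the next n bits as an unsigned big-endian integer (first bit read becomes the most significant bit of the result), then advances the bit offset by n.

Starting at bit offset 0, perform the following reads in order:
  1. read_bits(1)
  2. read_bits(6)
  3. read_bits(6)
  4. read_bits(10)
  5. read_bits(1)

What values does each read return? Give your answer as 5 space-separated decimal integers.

Answer: 1 46 24 771 0

Derivation:
Read 1: bits[0:1] width=1 -> value=1 (bin 1); offset now 1 = byte 0 bit 1; 23 bits remain
Read 2: bits[1:7] width=6 -> value=46 (bin 101110); offset now 7 = byte 0 bit 7; 17 bits remain
Read 3: bits[7:13] width=6 -> value=24 (bin 011000); offset now 13 = byte 1 bit 5; 11 bits remain
Read 4: bits[13:23] width=10 -> value=771 (bin 1100000011); offset now 23 = byte 2 bit 7; 1 bits remain
Read 5: bits[23:24] width=1 -> value=0 (bin 0); offset now 24 = byte 3 bit 0; 0 bits remain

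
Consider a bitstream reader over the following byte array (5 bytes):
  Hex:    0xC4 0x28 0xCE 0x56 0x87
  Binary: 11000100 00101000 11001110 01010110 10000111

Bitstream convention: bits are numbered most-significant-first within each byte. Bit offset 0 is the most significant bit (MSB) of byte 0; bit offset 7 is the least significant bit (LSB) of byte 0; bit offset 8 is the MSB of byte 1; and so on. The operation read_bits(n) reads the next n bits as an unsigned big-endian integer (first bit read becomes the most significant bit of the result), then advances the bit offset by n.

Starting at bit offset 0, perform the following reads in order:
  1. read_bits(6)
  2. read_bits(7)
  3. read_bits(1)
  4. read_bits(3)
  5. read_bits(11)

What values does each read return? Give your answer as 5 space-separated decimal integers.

Answer: 49 5 0 1 1253

Derivation:
Read 1: bits[0:6] width=6 -> value=49 (bin 110001); offset now 6 = byte 0 bit 6; 34 bits remain
Read 2: bits[6:13] width=7 -> value=5 (bin 0000101); offset now 13 = byte 1 bit 5; 27 bits remain
Read 3: bits[13:14] width=1 -> value=0 (bin 0); offset now 14 = byte 1 bit 6; 26 bits remain
Read 4: bits[14:17] width=3 -> value=1 (bin 001); offset now 17 = byte 2 bit 1; 23 bits remain
Read 5: bits[17:28] width=11 -> value=1253 (bin 10011100101); offset now 28 = byte 3 bit 4; 12 bits remain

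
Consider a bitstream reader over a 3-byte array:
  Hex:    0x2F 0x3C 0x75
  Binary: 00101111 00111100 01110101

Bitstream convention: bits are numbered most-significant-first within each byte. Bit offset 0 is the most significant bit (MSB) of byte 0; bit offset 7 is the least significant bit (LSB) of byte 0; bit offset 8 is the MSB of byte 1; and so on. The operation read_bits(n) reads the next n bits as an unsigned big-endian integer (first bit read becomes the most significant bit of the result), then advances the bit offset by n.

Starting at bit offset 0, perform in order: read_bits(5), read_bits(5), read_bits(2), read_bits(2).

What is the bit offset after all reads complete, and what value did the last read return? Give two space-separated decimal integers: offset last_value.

Read 1: bits[0:5] width=5 -> value=5 (bin 00101); offset now 5 = byte 0 bit 5; 19 bits remain
Read 2: bits[5:10] width=5 -> value=28 (bin 11100); offset now 10 = byte 1 bit 2; 14 bits remain
Read 3: bits[10:12] width=2 -> value=3 (bin 11); offset now 12 = byte 1 bit 4; 12 bits remain
Read 4: bits[12:14] width=2 -> value=3 (bin 11); offset now 14 = byte 1 bit 6; 10 bits remain

Answer: 14 3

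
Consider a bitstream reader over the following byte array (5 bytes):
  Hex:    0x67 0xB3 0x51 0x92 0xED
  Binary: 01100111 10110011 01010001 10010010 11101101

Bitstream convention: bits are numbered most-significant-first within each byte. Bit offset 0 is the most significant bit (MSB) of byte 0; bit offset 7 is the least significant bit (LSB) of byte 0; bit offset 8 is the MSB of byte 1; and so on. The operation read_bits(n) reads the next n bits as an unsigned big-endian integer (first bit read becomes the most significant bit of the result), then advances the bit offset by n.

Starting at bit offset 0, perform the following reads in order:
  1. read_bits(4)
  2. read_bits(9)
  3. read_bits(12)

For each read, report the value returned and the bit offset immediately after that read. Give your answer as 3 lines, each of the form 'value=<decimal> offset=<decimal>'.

Read 1: bits[0:4] width=4 -> value=6 (bin 0110); offset now 4 = byte 0 bit 4; 36 bits remain
Read 2: bits[4:13] width=9 -> value=246 (bin 011110110); offset now 13 = byte 1 bit 5; 27 bits remain
Read 3: bits[13:25] width=12 -> value=1699 (bin 011010100011); offset now 25 = byte 3 bit 1; 15 bits remain

Answer: value=6 offset=4
value=246 offset=13
value=1699 offset=25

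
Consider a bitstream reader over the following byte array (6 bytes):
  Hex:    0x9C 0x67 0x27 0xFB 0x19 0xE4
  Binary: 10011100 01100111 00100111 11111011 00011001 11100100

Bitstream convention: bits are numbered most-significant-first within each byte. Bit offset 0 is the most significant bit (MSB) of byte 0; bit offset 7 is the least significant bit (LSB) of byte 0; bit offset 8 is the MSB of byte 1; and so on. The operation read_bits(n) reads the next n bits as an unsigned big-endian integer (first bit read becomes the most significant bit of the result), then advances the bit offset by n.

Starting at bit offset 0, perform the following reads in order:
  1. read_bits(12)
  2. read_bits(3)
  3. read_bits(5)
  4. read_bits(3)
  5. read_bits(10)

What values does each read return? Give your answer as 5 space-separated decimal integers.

Read 1: bits[0:12] width=12 -> value=2502 (bin 100111000110); offset now 12 = byte 1 bit 4; 36 bits remain
Read 2: bits[12:15] width=3 -> value=3 (bin 011); offset now 15 = byte 1 bit 7; 33 bits remain
Read 3: bits[15:20] width=5 -> value=18 (bin 10010); offset now 20 = byte 2 bit 4; 28 bits remain
Read 4: bits[20:23] width=3 -> value=3 (bin 011); offset now 23 = byte 2 bit 7; 25 bits remain
Read 5: bits[23:33] width=10 -> value=1014 (bin 1111110110); offset now 33 = byte 4 bit 1; 15 bits remain

Answer: 2502 3 18 3 1014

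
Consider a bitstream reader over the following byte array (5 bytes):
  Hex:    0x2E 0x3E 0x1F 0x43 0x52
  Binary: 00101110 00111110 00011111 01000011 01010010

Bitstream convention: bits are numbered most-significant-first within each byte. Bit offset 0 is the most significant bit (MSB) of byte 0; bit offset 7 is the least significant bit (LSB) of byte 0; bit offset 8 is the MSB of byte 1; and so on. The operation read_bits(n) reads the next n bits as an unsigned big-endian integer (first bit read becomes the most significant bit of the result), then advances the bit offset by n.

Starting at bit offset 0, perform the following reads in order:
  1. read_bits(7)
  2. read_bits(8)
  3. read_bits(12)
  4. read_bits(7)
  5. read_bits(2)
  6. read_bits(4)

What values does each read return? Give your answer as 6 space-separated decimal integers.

Read 1: bits[0:7] width=7 -> value=23 (bin 0010111); offset now 7 = byte 0 bit 7; 33 bits remain
Read 2: bits[7:15] width=8 -> value=31 (bin 00011111); offset now 15 = byte 1 bit 7; 25 bits remain
Read 3: bits[15:27] width=12 -> value=250 (bin 000011111010); offset now 27 = byte 3 bit 3; 13 bits remain
Read 4: bits[27:34] width=7 -> value=13 (bin 0001101); offset now 34 = byte 4 bit 2; 6 bits remain
Read 5: bits[34:36] width=2 -> value=1 (bin 01); offset now 36 = byte 4 bit 4; 4 bits remain
Read 6: bits[36:40] width=4 -> value=2 (bin 0010); offset now 40 = byte 5 bit 0; 0 bits remain

Answer: 23 31 250 13 1 2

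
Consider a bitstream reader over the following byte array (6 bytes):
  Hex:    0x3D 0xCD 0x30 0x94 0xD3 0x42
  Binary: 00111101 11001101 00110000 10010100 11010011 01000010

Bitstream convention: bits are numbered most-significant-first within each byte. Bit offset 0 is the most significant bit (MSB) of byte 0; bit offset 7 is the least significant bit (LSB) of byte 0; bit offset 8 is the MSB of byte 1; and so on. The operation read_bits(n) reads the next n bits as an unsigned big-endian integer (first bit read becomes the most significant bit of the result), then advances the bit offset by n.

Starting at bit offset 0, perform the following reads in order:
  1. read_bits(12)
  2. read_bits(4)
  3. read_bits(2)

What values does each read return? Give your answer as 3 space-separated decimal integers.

Answer: 988 13 0

Derivation:
Read 1: bits[0:12] width=12 -> value=988 (bin 001111011100); offset now 12 = byte 1 bit 4; 36 bits remain
Read 2: bits[12:16] width=4 -> value=13 (bin 1101); offset now 16 = byte 2 bit 0; 32 bits remain
Read 3: bits[16:18] width=2 -> value=0 (bin 00); offset now 18 = byte 2 bit 2; 30 bits remain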